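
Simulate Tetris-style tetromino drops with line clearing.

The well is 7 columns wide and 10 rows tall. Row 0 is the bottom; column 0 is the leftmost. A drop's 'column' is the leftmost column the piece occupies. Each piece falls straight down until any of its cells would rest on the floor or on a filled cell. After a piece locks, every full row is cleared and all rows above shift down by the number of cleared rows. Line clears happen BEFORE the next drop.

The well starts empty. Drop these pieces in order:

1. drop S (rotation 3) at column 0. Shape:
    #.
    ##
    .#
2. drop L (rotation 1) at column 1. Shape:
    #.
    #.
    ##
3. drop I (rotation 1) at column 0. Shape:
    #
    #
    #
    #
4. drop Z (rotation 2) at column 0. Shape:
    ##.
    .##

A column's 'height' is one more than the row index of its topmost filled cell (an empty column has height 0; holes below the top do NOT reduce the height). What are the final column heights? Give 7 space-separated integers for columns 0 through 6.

Answer: 8 8 7 0 0 0 0

Derivation:
Drop 1: S rot3 at col 0 lands with bottom-row=0; cleared 0 line(s) (total 0); column heights now [3 2 0 0 0 0 0], max=3
Drop 2: L rot1 at col 1 lands with bottom-row=2; cleared 0 line(s) (total 0); column heights now [3 5 3 0 0 0 0], max=5
Drop 3: I rot1 at col 0 lands with bottom-row=3; cleared 0 line(s) (total 0); column heights now [7 5 3 0 0 0 0], max=7
Drop 4: Z rot2 at col 0 lands with bottom-row=6; cleared 0 line(s) (total 0); column heights now [8 8 7 0 0 0 0], max=8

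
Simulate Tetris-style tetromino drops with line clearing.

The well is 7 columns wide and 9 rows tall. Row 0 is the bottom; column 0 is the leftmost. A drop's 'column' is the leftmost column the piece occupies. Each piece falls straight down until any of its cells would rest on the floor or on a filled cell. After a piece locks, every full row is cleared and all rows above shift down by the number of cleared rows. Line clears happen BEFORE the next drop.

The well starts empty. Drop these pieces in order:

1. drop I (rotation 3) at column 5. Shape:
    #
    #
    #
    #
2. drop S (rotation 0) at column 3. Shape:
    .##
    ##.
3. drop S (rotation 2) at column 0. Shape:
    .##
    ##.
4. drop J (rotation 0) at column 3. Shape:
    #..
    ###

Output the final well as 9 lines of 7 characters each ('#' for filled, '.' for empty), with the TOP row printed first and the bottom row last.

Drop 1: I rot3 at col 5 lands with bottom-row=0; cleared 0 line(s) (total 0); column heights now [0 0 0 0 0 4 0], max=4
Drop 2: S rot0 at col 3 lands with bottom-row=3; cleared 0 line(s) (total 0); column heights now [0 0 0 4 5 5 0], max=5
Drop 3: S rot2 at col 0 lands with bottom-row=0; cleared 0 line(s) (total 0); column heights now [1 2 2 4 5 5 0], max=5
Drop 4: J rot0 at col 3 lands with bottom-row=5; cleared 0 line(s) (total 0); column heights now [1 2 2 7 6 6 0], max=7

Answer: .......
.......
...#...
...###.
....##.
...###.
.....#.
.##..#.
##...#.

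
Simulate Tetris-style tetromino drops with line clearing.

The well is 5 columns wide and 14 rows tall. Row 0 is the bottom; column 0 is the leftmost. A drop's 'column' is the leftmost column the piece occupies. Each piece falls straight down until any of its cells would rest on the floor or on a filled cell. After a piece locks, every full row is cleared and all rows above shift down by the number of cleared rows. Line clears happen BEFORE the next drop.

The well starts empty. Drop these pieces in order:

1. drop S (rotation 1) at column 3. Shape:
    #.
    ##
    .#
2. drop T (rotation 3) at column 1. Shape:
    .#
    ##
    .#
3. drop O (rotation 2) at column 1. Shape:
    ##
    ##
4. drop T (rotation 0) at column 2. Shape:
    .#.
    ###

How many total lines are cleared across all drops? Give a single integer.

Drop 1: S rot1 at col 3 lands with bottom-row=0; cleared 0 line(s) (total 0); column heights now [0 0 0 3 2], max=3
Drop 2: T rot3 at col 1 lands with bottom-row=0; cleared 0 line(s) (total 0); column heights now [0 2 3 3 2], max=3
Drop 3: O rot2 at col 1 lands with bottom-row=3; cleared 0 line(s) (total 0); column heights now [0 5 5 3 2], max=5
Drop 4: T rot0 at col 2 lands with bottom-row=5; cleared 0 line(s) (total 0); column heights now [0 5 6 7 6], max=7

Answer: 0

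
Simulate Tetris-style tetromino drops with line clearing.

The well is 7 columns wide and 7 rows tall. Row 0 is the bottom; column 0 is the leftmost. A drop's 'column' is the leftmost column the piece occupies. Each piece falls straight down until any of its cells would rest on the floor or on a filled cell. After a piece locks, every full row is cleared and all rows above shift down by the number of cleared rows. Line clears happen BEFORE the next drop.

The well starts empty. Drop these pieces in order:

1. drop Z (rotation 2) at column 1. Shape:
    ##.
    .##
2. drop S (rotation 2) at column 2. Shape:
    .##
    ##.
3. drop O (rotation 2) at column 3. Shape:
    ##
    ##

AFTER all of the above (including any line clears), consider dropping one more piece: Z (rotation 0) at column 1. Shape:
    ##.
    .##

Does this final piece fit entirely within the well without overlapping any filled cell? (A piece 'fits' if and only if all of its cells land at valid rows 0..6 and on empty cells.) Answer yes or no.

Answer: no

Derivation:
Drop 1: Z rot2 at col 1 lands with bottom-row=0; cleared 0 line(s) (total 0); column heights now [0 2 2 1 0 0 0], max=2
Drop 2: S rot2 at col 2 lands with bottom-row=2; cleared 0 line(s) (total 0); column heights now [0 2 3 4 4 0 0], max=4
Drop 3: O rot2 at col 3 lands with bottom-row=4; cleared 0 line(s) (total 0); column heights now [0 2 3 6 6 0 0], max=6
Test piece Z rot0 at col 1 (width 3): heights before test = [0 2 3 6 6 0 0]; fits = False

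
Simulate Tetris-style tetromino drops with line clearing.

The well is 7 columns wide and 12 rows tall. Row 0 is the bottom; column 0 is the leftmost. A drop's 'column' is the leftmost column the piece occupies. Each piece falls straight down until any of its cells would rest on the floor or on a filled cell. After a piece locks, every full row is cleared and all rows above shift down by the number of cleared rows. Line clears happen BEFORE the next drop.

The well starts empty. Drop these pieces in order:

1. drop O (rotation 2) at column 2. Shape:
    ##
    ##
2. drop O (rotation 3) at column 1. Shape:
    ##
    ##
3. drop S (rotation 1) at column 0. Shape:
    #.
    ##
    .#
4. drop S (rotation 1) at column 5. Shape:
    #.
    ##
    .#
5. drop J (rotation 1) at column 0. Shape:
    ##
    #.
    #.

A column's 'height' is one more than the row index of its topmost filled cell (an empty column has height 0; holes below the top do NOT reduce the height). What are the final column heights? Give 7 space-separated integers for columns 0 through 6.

Answer: 10 10 4 2 0 3 2

Derivation:
Drop 1: O rot2 at col 2 lands with bottom-row=0; cleared 0 line(s) (total 0); column heights now [0 0 2 2 0 0 0], max=2
Drop 2: O rot3 at col 1 lands with bottom-row=2; cleared 0 line(s) (total 0); column heights now [0 4 4 2 0 0 0], max=4
Drop 3: S rot1 at col 0 lands with bottom-row=4; cleared 0 line(s) (total 0); column heights now [7 6 4 2 0 0 0], max=7
Drop 4: S rot1 at col 5 lands with bottom-row=0; cleared 0 line(s) (total 0); column heights now [7 6 4 2 0 3 2], max=7
Drop 5: J rot1 at col 0 lands with bottom-row=7; cleared 0 line(s) (total 0); column heights now [10 10 4 2 0 3 2], max=10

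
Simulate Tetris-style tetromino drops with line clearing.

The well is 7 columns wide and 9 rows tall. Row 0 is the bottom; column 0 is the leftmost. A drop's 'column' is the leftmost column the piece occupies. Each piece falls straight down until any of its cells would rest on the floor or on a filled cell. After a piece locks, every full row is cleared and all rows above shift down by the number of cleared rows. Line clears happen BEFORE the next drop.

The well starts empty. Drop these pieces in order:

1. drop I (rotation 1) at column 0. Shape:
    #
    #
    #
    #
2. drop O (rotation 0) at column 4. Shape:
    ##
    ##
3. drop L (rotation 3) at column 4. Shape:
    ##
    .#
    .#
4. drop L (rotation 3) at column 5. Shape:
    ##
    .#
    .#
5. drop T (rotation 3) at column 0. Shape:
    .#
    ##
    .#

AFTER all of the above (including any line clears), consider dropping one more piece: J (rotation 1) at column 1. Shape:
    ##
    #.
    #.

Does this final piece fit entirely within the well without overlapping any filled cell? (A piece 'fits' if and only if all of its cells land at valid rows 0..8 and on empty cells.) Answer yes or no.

Drop 1: I rot1 at col 0 lands with bottom-row=0; cleared 0 line(s) (total 0); column heights now [4 0 0 0 0 0 0], max=4
Drop 2: O rot0 at col 4 lands with bottom-row=0; cleared 0 line(s) (total 0); column heights now [4 0 0 0 2 2 0], max=4
Drop 3: L rot3 at col 4 lands with bottom-row=2; cleared 0 line(s) (total 0); column heights now [4 0 0 0 5 5 0], max=5
Drop 4: L rot3 at col 5 lands with bottom-row=3; cleared 0 line(s) (total 0); column heights now [4 0 0 0 5 6 6], max=6
Drop 5: T rot3 at col 0 lands with bottom-row=3; cleared 0 line(s) (total 0); column heights now [5 6 0 0 5 6 6], max=6
Test piece J rot1 at col 1 (width 2): heights before test = [5 6 0 0 5 6 6]; fits = True

Answer: yes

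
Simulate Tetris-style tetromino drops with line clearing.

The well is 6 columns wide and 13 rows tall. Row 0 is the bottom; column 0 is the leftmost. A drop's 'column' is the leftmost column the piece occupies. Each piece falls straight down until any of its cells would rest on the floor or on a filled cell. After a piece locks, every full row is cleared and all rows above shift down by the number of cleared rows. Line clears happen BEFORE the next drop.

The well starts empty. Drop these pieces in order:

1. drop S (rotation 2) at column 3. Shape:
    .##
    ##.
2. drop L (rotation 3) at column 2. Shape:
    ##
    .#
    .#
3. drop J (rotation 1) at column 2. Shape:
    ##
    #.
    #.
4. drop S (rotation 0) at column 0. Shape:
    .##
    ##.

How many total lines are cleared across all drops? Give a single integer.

Drop 1: S rot2 at col 3 lands with bottom-row=0; cleared 0 line(s) (total 0); column heights now [0 0 0 1 2 2], max=2
Drop 2: L rot3 at col 2 lands with bottom-row=1; cleared 0 line(s) (total 0); column heights now [0 0 4 4 2 2], max=4
Drop 3: J rot1 at col 2 lands with bottom-row=4; cleared 0 line(s) (total 0); column heights now [0 0 7 7 2 2], max=7
Drop 4: S rot0 at col 0 lands with bottom-row=6; cleared 0 line(s) (total 0); column heights now [7 8 8 7 2 2], max=8

Answer: 0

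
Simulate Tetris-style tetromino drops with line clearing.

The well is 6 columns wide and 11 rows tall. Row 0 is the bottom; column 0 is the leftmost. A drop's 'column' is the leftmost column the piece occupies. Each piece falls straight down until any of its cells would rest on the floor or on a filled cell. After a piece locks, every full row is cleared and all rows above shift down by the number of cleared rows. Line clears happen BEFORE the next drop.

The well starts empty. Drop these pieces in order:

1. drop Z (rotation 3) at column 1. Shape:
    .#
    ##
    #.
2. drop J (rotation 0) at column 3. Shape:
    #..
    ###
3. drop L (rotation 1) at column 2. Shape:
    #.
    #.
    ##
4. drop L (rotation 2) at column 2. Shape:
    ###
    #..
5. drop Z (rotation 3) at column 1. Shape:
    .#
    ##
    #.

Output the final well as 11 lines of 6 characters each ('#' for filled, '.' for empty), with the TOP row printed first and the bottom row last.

Drop 1: Z rot3 at col 1 lands with bottom-row=0; cleared 0 line(s) (total 0); column heights now [0 2 3 0 0 0], max=3
Drop 2: J rot0 at col 3 lands with bottom-row=0; cleared 0 line(s) (total 0); column heights now [0 2 3 2 1 1], max=3
Drop 3: L rot1 at col 2 lands with bottom-row=3; cleared 0 line(s) (total 0); column heights now [0 2 6 4 1 1], max=6
Drop 4: L rot2 at col 2 lands with bottom-row=6; cleared 0 line(s) (total 0); column heights now [0 2 8 8 8 1], max=8
Drop 5: Z rot3 at col 1 lands with bottom-row=7; cleared 0 line(s) (total 0); column heights now [0 9 10 8 8 1], max=10

Answer: ......
..#...
.##...
.####.
..#...
..#...
..#...
..##..
..#...
.###..
.#.###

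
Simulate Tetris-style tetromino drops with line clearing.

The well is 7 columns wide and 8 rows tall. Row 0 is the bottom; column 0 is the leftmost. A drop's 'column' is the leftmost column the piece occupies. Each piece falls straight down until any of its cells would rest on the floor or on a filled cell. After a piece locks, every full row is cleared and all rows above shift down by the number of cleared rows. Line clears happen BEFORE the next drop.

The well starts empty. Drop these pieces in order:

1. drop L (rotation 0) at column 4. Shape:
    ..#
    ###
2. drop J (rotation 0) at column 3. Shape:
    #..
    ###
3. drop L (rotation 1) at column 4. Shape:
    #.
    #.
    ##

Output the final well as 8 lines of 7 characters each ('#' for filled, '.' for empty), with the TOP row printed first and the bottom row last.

Answer: .......
.......
.......
....#..
....#..
...###.
...####
....###

Derivation:
Drop 1: L rot0 at col 4 lands with bottom-row=0; cleared 0 line(s) (total 0); column heights now [0 0 0 0 1 1 2], max=2
Drop 2: J rot0 at col 3 lands with bottom-row=1; cleared 0 line(s) (total 0); column heights now [0 0 0 3 2 2 2], max=3
Drop 3: L rot1 at col 4 lands with bottom-row=2; cleared 0 line(s) (total 0); column heights now [0 0 0 3 5 3 2], max=5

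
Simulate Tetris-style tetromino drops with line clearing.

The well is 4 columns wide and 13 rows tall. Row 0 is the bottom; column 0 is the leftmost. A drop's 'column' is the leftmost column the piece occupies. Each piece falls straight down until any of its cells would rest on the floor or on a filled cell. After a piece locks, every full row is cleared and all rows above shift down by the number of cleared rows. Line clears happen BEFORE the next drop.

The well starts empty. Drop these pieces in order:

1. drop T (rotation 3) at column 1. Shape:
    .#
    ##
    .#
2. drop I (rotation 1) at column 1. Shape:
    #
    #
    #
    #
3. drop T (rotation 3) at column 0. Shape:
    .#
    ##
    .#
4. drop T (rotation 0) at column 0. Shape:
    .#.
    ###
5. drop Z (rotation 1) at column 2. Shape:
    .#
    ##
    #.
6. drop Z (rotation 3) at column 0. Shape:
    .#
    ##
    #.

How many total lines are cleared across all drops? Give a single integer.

Drop 1: T rot3 at col 1 lands with bottom-row=0; cleared 0 line(s) (total 0); column heights now [0 2 3 0], max=3
Drop 2: I rot1 at col 1 lands with bottom-row=2; cleared 0 line(s) (total 0); column heights now [0 6 3 0], max=6
Drop 3: T rot3 at col 0 lands with bottom-row=6; cleared 0 line(s) (total 0); column heights now [8 9 3 0], max=9
Drop 4: T rot0 at col 0 lands with bottom-row=9; cleared 0 line(s) (total 0); column heights now [10 11 10 0], max=11
Drop 5: Z rot1 at col 2 lands with bottom-row=10; cleared 0 line(s) (total 0); column heights now [10 11 12 13], max=13
Drop 6: Z rot3 at col 0 lands with bottom-row=10; cleared 1 line(s) (total 1); column heights now [11 12 11 12], max=12

Answer: 1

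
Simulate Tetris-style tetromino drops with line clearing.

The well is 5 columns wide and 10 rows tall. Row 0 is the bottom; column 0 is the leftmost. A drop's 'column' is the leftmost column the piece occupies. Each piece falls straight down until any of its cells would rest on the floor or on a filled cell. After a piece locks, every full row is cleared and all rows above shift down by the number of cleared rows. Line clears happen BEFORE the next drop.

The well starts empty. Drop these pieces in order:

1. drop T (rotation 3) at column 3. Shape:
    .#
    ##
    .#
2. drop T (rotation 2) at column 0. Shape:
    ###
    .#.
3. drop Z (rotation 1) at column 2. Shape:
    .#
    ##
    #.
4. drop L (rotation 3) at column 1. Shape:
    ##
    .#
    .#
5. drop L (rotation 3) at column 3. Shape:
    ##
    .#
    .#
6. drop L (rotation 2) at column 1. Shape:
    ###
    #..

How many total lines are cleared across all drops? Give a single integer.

Answer: 1

Derivation:
Drop 1: T rot3 at col 3 lands with bottom-row=0; cleared 0 line(s) (total 0); column heights now [0 0 0 2 3], max=3
Drop 2: T rot2 at col 0 lands with bottom-row=0; cleared 1 line(s) (total 1); column heights now [0 1 0 0 2], max=2
Drop 3: Z rot1 at col 2 lands with bottom-row=0; cleared 0 line(s) (total 1); column heights now [0 1 2 3 2], max=3
Drop 4: L rot3 at col 1 lands with bottom-row=2; cleared 0 line(s) (total 1); column heights now [0 5 5 3 2], max=5
Drop 5: L rot3 at col 3 lands with bottom-row=2; cleared 0 line(s) (total 1); column heights now [0 5 5 5 5], max=5
Drop 6: L rot2 at col 1 lands with bottom-row=5; cleared 0 line(s) (total 1); column heights now [0 7 7 7 5], max=7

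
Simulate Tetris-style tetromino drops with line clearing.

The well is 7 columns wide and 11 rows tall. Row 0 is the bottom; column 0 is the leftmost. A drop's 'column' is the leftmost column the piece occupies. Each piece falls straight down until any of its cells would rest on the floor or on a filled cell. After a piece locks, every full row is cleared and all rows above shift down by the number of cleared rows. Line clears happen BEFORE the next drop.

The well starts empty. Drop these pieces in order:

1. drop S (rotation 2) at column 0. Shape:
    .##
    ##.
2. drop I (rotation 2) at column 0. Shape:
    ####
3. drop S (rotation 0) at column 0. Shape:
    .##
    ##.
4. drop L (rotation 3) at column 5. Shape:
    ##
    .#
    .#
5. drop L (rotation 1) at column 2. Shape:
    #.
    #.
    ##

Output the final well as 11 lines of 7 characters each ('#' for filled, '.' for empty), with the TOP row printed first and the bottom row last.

Drop 1: S rot2 at col 0 lands with bottom-row=0; cleared 0 line(s) (total 0); column heights now [1 2 2 0 0 0 0], max=2
Drop 2: I rot2 at col 0 lands with bottom-row=2; cleared 0 line(s) (total 0); column heights now [3 3 3 3 0 0 0], max=3
Drop 3: S rot0 at col 0 lands with bottom-row=3; cleared 0 line(s) (total 0); column heights now [4 5 5 3 0 0 0], max=5
Drop 4: L rot3 at col 5 lands with bottom-row=0; cleared 0 line(s) (total 0); column heights now [4 5 5 3 0 3 3], max=5
Drop 5: L rot1 at col 2 lands with bottom-row=5; cleared 0 line(s) (total 0); column heights now [4 5 8 6 0 3 3], max=8

Answer: .......
.......
.......
..#....
..#....
..##...
.##....
##.....
####.##
.##...#
##....#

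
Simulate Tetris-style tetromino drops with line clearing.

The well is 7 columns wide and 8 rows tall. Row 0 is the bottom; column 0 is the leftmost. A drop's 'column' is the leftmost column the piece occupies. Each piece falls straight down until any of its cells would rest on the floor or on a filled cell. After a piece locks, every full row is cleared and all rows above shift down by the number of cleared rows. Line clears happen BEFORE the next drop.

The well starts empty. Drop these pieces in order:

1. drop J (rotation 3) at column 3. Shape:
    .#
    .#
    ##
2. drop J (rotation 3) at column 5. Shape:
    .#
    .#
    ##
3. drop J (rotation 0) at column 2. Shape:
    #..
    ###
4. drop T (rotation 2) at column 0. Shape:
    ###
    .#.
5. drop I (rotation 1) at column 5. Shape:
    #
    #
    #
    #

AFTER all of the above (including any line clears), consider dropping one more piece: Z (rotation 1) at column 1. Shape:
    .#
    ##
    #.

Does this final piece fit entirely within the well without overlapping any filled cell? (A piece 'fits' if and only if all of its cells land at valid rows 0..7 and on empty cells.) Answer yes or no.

Answer: no

Derivation:
Drop 1: J rot3 at col 3 lands with bottom-row=0; cleared 0 line(s) (total 0); column heights now [0 0 0 1 3 0 0], max=3
Drop 2: J rot3 at col 5 lands with bottom-row=0; cleared 0 line(s) (total 0); column heights now [0 0 0 1 3 1 3], max=3
Drop 3: J rot0 at col 2 lands with bottom-row=3; cleared 0 line(s) (total 0); column heights now [0 0 5 4 4 1 3], max=5
Drop 4: T rot2 at col 0 lands with bottom-row=4; cleared 0 line(s) (total 0); column heights now [6 6 6 4 4 1 3], max=6
Drop 5: I rot1 at col 5 lands with bottom-row=1; cleared 0 line(s) (total 0); column heights now [6 6 6 4 4 5 3], max=6
Test piece Z rot1 at col 1 (width 2): heights before test = [6 6 6 4 4 5 3]; fits = False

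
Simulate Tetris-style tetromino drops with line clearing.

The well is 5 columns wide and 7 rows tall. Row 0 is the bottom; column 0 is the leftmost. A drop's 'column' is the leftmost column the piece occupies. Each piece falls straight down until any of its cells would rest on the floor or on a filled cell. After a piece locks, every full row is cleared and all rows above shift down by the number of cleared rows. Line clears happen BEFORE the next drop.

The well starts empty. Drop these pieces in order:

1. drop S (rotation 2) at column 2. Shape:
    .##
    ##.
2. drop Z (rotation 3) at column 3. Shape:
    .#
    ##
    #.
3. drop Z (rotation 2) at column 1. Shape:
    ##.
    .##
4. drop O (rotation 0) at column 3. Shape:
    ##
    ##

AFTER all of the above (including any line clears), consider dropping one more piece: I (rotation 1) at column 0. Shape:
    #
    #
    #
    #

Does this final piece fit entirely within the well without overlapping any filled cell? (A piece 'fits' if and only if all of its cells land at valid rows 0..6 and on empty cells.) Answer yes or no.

Answer: yes

Derivation:
Drop 1: S rot2 at col 2 lands with bottom-row=0; cleared 0 line(s) (total 0); column heights now [0 0 1 2 2], max=2
Drop 2: Z rot3 at col 3 lands with bottom-row=2; cleared 0 line(s) (total 0); column heights now [0 0 1 4 5], max=5
Drop 3: Z rot2 at col 1 lands with bottom-row=4; cleared 0 line(s) (total 0); column heights now [0 6 6 5 5], max=6
Drop 4: O rot0 at col 3 lands with bottom-row=5; cleared 0 line(s) (total 0); column heights now [0 6 6 7 7], max=7
Test piece I rot1 at col 0 (width 1): heights before test = [0 6 6 7 7]; fits = True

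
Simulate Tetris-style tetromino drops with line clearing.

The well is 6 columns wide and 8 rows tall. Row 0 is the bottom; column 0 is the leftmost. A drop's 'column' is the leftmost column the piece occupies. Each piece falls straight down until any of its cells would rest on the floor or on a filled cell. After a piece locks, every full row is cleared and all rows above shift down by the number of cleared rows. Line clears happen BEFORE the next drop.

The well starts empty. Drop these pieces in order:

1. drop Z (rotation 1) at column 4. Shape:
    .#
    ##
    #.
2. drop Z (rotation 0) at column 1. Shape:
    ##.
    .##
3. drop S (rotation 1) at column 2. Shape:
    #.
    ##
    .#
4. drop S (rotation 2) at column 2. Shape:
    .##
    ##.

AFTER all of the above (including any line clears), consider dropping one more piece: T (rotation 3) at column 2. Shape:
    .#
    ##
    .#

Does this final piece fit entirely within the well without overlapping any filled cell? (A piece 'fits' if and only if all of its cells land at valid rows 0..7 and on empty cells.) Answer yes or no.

Answer: no

Derivation:
Drop 1: Z rot1 at col 4 lands with bottom-row=0; cleared 0 line(s) (total 0); column heights now [0 0 0 0 2 3], max=3
Drop 2: Z rot0 at col 1 lands with bottom-row=0; cleared 0 line(s) (total 0); column heights now [0 2 2 1 2 3], max=3
Drop 3: S rot1 at col 2 lands with bottom-row=1; cleared 0 line(s) (total 0); column heights now [0 2 4 3 2 3], max=4
Drop 4: S rot2 at col 2 lands with bottom-row=4; cleared 0 line(s) (total 0); column heights now [0 2 5 6 6 3], max=6
Test piece T rot3 at col 2 (width 2): heights before test = [0 2 5 6 6 3]; fits = False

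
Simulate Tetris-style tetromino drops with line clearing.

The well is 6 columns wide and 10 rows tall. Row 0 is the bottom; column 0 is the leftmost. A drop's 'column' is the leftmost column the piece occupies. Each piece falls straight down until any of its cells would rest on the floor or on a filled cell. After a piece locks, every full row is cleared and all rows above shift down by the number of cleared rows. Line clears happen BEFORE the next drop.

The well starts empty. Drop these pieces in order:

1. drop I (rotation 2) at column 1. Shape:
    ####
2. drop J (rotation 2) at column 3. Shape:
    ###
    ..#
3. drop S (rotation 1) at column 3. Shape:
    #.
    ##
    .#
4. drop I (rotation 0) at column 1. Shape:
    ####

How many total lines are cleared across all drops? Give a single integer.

Drop 1: I rot2 at col 1 lands with bottom-row=0; cleared 0 line(s) (total 0); column heights now [0 1 1 1 1 0], max=1
Drop 2: J rot2 at col 3 lands with bottom-row=0; cleared 0 line(s) (total 0); column heights now [0 1 1 2 2 2], max=2
Drop 3: S rot1 at col 3 lands with bottom-row=2; cleared 0 line(s) (total 0); column heights now [0 1 1 5 4 2], max=5
Drop 4: I rot0 at col 1 lands with bottom-row=5; cleared 0 line(s) (total 0); column heights now [0 6 6 6 6 2], max=6

Answer: 0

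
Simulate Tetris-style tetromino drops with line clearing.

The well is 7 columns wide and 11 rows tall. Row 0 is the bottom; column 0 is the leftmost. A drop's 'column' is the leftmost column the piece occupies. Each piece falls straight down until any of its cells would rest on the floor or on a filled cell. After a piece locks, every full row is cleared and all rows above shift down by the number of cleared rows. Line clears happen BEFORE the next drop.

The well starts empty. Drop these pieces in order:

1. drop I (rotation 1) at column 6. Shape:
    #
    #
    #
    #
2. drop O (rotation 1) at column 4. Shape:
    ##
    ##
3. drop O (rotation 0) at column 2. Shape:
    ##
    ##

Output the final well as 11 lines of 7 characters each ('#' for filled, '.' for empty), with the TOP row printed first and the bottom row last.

Answer: .......
.......
.......
.......
.......
.......
.......
......#
......#
..#####
..#####

Derivation:
Drop 1: I rot1 at col 6 lands with bottom-row=0; cleared 0 line(s) (total 0); column heights now [0 0 0 0 0 0 4], max=4
Drop 2: O rot1 at col 4 lands with bottom-row=0; cleared 0 line(s) (total 0); column heights now [0 0 0 0 2 2 4], max=4
Drop 3: O rot0 at col 2 lands with bottom-row=0; cleared 0 line(s) (total 0); column heights now [0 0 2 2 2 2 4], max=4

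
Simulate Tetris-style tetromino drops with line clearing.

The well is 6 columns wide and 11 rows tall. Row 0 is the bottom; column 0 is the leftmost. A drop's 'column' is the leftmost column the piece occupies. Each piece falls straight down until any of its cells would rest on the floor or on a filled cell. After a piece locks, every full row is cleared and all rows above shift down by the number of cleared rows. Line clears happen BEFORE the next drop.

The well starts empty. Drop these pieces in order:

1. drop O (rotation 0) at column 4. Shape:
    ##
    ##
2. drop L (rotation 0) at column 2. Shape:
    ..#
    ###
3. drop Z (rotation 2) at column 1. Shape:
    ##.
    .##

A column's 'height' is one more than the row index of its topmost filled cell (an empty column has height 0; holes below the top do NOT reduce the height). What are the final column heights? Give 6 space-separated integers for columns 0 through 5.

Drop 1: O rot0 at col 4 lands with bottom-row=0; cleared 0 line(s) (total 0); column heights now [0 0 0 0 2 2], max=2
Drop 2: L rot0 at col 2 lands with bottom-row=2; cleared 0 line(s) (total 0); column heights now [0 0 3 3 4 2], max=4
Drop 3: Z rot2 at col 1 lands with bottom-row=3; cleared 0 line(s) (total 0); column heights now [0 5 5 4 4 2], max=5

Answer: 0 5 5 4 4 2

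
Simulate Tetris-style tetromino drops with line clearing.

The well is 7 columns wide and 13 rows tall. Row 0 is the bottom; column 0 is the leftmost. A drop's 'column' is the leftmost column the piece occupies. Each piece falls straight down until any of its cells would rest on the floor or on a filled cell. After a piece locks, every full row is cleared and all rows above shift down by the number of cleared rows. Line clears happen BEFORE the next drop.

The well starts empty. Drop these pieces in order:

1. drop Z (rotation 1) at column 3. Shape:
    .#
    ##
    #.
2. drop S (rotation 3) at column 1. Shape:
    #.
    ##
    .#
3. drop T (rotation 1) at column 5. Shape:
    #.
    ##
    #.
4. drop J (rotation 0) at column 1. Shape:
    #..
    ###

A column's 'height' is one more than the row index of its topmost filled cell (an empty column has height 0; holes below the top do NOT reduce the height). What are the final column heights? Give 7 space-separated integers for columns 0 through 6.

Answer: 0 5 4 4 3 3 2

Derivation:
Drop 1: Z rot1 at col 3 lands with bottom-row=0; cleared 0 line(s) (total 0); column heights now [0 0 0 2 3 0 0], max=3
Drop 2: S rot3 at col 1 lands with bottom-row=0; cleared 0 line(s) (total 0); column heights now [0 3 2 2 3 0 0], max=3
Drop 3: T rot1 at col 5 lands with bottom-row=0; cleared 0 line(s) (total 0); column heights now [0 3 2 2 3 3 2], max=3
Drop 4: J rot0 at col 1 lands with bottom-row=3; cleared 0 line(s) (total 0); column heights now [0 5 4 4 3 3 2], max=5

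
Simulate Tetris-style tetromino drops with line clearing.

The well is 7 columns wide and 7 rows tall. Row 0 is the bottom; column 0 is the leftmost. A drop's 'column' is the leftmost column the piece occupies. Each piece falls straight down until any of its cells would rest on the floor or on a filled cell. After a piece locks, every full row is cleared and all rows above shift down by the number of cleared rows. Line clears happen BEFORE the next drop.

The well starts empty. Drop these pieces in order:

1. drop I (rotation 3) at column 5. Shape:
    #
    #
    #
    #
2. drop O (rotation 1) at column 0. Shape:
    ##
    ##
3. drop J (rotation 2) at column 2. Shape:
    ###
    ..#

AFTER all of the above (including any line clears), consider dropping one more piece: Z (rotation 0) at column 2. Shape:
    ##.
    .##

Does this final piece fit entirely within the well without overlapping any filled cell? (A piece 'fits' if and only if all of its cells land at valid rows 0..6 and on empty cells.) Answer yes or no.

Answer: yes

Derivation:
Drop 1: I rot3 at col 5 lands with bottom-row=0; cleared 0 line(s) (total 0); column heights now [0 0 0 0 0 4 0], max=4
Drop 2: O rot1 at col 0 lands with bottom-row=0; cleared 0 line(s) (total 0); column heights now [2 2 0 0 0 4 0], max=4
Drop 3: J rot2 at col 2 lands with bottom-row=0; cleared 0 line(s) (total 0); column heights now [2 2 2 2 2 4 0], max=4
Test piece Z rot0 at col 2 (width 3): heights before test = [2 2 2 2 2 4 0]; fits = True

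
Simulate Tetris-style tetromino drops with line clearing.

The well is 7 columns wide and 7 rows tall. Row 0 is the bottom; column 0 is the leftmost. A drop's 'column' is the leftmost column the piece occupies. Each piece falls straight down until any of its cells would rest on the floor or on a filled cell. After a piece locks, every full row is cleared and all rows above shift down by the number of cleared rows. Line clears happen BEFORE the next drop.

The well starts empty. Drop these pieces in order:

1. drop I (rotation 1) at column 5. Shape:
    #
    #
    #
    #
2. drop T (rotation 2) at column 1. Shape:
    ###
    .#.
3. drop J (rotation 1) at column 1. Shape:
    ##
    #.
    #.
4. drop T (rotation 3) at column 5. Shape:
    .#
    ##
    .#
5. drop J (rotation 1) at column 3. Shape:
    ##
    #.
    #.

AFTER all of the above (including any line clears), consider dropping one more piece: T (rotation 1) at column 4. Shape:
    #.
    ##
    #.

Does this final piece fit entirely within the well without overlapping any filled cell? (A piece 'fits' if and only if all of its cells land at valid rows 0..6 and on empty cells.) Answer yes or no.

Drop 1: I rot1 at col 5 lands with bottom-row=0; cleared 0 line(s) (total 0); column heights now [0 0 0 0 0 4 0], max=4
Drop 2: T rot2 at col 1 lands with bottom-row=0; cleared 0 line(s) (total 0); column heights now [0 2 2 2 0 4 0], max=4
Drop 3: J rot1 at col 1 lands with bottom-row=2; cleared 0 line(s) (total 0); column heights now [0 5 5 2 0 4 0], max=5
Drop 4: T rot3 at col 5 lands with bottom-row=3; cleared 0 line(s) (total 0); column heights now [0 5 5 2 0 5 6], max=6
Drop 5: J rot1 at col 3 lands with bottom-row=2; cleared 0 line(s) (total 0); column heights now [0 5 5 5 5 5 6], max=6
Test piece T rot1 at col 4 (width 2): heights before test = [0 5 5 5 5 5 6]; fits = False

Answer: no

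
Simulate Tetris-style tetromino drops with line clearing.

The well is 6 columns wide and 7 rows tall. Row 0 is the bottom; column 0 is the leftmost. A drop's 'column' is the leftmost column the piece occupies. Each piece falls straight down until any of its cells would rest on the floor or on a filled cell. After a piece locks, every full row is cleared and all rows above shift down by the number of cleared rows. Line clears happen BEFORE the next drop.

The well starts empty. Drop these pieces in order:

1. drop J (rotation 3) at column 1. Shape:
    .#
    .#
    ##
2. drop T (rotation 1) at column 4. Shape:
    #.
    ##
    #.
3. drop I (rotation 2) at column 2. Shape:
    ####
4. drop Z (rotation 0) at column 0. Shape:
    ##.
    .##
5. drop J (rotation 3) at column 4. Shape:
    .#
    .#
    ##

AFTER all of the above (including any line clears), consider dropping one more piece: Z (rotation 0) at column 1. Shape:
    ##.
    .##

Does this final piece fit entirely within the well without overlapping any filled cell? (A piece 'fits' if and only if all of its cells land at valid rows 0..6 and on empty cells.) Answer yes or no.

Answer: yes

Derivation:
Drop 1: J rot3 at col 1 lands with bottom-row=0; cleared 0 line(s) (total 0); column heights now [0 1 3 0 0 0], max=3
Drop 2: T rot1 at col 4 lands with bottom-row=0; cleared 0 line(s) (total 0); column heights now [0 1 3 0 3 2], max=3
Drop 3: I rot2 at col 2 lands with bottom-row=3; cleared 0 line(s) (total 0); column heights now [0 1 4 4 4 4], max=4
Drop 4: Z rot0 at col 0 lands with bottom-row=4; cleared 0 line(s) (total 0); column heights now [6 6 5 4 4 4], max=6
Drop 5: J rot3 at col 4 lands with bottom-row=4; cleared 0 line(s) (total 0); column heights now [6 6 5 4 5 7], max=7
Test piece Z rot0 at col 1 (width 3): heights before test = [6 6 5 4 5 7]; fits = True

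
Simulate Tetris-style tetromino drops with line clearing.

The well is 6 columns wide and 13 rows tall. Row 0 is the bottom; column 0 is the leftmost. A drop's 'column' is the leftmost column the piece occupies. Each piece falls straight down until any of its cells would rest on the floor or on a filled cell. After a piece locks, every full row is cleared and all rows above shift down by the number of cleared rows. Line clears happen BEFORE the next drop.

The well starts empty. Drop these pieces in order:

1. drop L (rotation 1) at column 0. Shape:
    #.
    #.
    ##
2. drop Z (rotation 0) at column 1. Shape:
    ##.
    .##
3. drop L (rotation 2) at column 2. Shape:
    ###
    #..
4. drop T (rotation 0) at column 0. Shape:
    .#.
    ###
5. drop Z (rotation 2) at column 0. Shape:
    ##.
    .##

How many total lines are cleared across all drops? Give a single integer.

Answer: 0

Derivation:
Drop 1: L rot1 at col 0 lands with bottom-row=0; cleared 0 line(s) (total 0); column heights now [3 1 0 0 0 0], max=3
Drop 2: Z rot0 at col 1 lands with bottom-row=0; cleared 0 line(s) (total 0); column heights now [3 2 2 1 0 0], max=3
Drop 3: L rot2 at col 2 lands with bottom-row=2; cleared 0 line(s) (total 0); column heights now [3 2 4 4 4 0], max=4
Drop 4: T rot0 at col 0 lands with bottom-row=4; cleared 0 line(s) (total 0); column heights now [5 6 5 4 4 0], max=6
Drop 5: Z rot2 at col 0 lands with bottom-row=6; cleared 0 line(s) (total 0); column heights now [8 8 7 4 4 0], max=8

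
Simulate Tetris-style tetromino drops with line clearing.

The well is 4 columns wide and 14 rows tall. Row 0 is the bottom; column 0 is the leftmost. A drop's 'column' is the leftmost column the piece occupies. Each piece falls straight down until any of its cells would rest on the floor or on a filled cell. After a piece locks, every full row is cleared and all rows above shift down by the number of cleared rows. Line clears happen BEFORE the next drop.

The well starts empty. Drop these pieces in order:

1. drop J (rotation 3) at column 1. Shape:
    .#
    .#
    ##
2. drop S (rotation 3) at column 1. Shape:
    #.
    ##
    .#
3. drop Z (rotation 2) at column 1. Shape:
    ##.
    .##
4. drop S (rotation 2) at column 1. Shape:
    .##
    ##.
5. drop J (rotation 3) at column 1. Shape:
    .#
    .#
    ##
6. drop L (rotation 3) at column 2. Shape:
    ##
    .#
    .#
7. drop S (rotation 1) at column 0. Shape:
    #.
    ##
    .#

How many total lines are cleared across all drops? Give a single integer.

Drop 1: J rot3 at col 1 lands with bottom-row=0; cleared 0 line(s) (total 0); column heights now [0 1 3 0], max=3
Drop 2: S rot3 at col 1 lands with bottom-row=3; cleared 0 line(s) (total 0); column heights now [0 6 5 0], max=6
Drop 3: Z rot2 at col 1 lands with bottom-row=5; cleared 0 line(s) (total 0); column heights now [0 7 7 6], max=7
Drop 4: S rot2 at col 1 lands with bottom-row=7; cleared 0 line(s) (total 0); column heights now [0 8 9 9], max=9
Drop 5: J rot3 at col 1 lands with bottom-row=9; cleared 0 line(s) (total 0); column heights now [0 10 12 9], max=12
Drop 6: L rot3 at col 2 lands with bottom-row=10; cleared 0 line(s) (total 0); column heights now [0 10 13 13], max=13
Drop 7: S rot1 at col 0 lands with bottom-row=10; cleared 1 line(s) (total 1); column heights now [12 11 12 12], max=12

Answer: 1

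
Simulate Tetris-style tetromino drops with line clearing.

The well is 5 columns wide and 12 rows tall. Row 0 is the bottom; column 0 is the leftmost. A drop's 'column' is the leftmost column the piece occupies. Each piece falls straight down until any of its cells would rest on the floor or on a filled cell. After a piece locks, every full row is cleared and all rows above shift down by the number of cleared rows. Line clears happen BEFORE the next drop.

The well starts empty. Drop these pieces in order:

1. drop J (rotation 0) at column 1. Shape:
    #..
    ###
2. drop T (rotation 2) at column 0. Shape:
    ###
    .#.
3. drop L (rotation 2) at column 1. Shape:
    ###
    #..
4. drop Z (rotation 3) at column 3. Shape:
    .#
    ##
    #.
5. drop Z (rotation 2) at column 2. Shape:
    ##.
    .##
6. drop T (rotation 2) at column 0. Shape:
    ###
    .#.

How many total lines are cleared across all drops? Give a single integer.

Drop 1: J rot0 at col 1 lands with bottom-row=0; cleared 0 line(s) (total 0); column heights now [0 2 1 1 0], max=2
Drop 2: T rot2 at col 0 lands with bottom-row=2; cleared 0 line(s) (total 0); column heights now [4 4 4 1 0], max=4
Drop 3: L rot2 at col 1 lands with bottom-row=4; cleared 0 line(s) (total 0); column heights now [4 6 6 6 0], max=6
Drop 4: Z rot3 at col 3 lands with bottom-row=6; cleared 0 line(s) (total 0); column heights now [4 6 6 8 9], max=9
Drop 5: Z rot2 at col 2 lands with bottom-row=9; cleared 0 line(s) (total 0); column heights now [4 6 11 11 10], max=11
Drop 6: T rot2 at col 0 lands with bottom-row=10; cleared 0 line(s) (total 0); column heights now [12 12 12 11 10], max=12

Answer: 0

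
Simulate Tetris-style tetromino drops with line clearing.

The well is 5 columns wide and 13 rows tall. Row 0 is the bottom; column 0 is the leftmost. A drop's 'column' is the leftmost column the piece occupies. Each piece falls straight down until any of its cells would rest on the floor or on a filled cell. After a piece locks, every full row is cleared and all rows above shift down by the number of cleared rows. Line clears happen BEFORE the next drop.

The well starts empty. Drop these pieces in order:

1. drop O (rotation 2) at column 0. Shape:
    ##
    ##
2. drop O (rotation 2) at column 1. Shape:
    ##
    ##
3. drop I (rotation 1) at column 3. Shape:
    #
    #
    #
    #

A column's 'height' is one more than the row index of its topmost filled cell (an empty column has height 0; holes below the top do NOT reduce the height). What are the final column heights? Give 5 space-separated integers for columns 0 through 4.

Drop 1: O rot2 at col 0 lands with bottom-row=0; cleared 0 line(s) (total 0); column heights now [2 2 0 0 0], max=2
Drop 2: O rot2 at col 1 lands with bottom-row=2; cleared 0 line(s) (total 0); column heights now [2 4 4 0 0], max=4
Drop 3: I rot1 at col 3 lands with bottom-row=0; cleared 0 line(s) (total 0); column heights now [2 4 4 4 0], max=4

Answer: 2 4 4 4 0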